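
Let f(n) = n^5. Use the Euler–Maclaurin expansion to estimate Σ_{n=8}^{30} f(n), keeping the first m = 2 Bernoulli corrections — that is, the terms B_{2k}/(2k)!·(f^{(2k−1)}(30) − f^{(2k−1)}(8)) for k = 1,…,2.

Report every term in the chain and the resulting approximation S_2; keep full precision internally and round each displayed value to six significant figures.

S_2 ≈ 1.33958e+08

Integral: ∫_8^30 x^5 dx = 1.21456e+08.
½[f(8) + f(30)] = ½[32768.0 + 2.43000e+07] = 1.21664e+07.
So far: 1.33623e+08.
k=1: B_{2}/(2)! × [f^{(1)}(30) − f^{(1)}(8)] = 1/12 × (4.05000e+06 − 20480.0) = 335793.
After k=1: 1.33958e+08.
k=2: B_{4}/(4)! × [f^{(3)}(30) − f^{(3)}(8)] = −1/720 × (54000.0 − 3840.00) = -69.6667.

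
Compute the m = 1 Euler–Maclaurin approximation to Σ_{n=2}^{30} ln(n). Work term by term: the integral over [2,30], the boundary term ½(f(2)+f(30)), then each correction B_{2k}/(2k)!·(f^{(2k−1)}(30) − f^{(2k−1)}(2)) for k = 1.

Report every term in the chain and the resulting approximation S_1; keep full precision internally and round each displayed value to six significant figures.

S_1 ≈ 74.6579

Integral: ∫_2^30 ln(x) dx = 72.6496.
½[f(2) + f(30)] = ½[0.693147 + 3.40120] = 2.04717.
Running total after boundary: 74.6968.
Order-1 term: 1/12 · (0.0333333 − 0.500000) = -0.0388889.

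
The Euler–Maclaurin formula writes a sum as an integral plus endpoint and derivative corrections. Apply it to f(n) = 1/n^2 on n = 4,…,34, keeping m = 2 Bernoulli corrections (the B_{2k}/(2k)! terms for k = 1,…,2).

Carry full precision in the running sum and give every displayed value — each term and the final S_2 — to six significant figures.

S_2 ≈ 0.254838

∫_4^34 1/x^2 dx evaluates to 0.220588.
Endpoint term: (f(4) + f(34))/2 = (0.0625000 + 0.000865052)/2 = 0.0316825.
Running total after boundary: 0.252271.
Order-1 term: 1/12 · (-5.08854e-05 − (-0.0312500)) = 0.00259993.
Partial sum through k=1: 0.254871.
Order-2 term: −1/720 · (-5.28222e-07 − (-0.0234375)) = -3.25513e-05.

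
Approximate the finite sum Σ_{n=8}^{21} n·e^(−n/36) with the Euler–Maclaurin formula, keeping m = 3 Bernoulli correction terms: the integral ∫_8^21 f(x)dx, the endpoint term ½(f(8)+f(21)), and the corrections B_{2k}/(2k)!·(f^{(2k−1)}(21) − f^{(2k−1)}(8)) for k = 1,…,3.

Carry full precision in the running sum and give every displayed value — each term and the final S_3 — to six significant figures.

S_3 ≈ 132.310

The integral term ∫_8^21 x·e^(−x/36) dx = 123.280.
½[f(8) + f(21)] = ½[6.40590 + 11.7187] = 9.06232.
Running total after boundary: 132.342.
Order-1 term: 1/12 · (0.232515 − 0.622796) = -0.0325234.
After k=1: 132.310.
Order-2 term: −1/720 · (0.00104057 − 0.00171626) = 9.38449e-07.
After k=2: 132.310.
Order-3 term: 1/30240 · (1.46739e-06 − 2.27775e-06) = -2.67976e-11.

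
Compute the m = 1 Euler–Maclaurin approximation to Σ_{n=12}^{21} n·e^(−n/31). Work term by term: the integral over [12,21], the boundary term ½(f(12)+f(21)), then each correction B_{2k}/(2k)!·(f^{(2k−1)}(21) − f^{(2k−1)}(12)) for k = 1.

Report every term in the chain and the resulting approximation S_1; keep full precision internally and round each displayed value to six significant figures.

S_1 ≈ 95.7503

The integral term ∫_12^21 x·e^(−x/31) dx = 86.3640.
Boundary: ½(f(12) + f(21)) = ½(8.14830 + 10.6664) = 9.40738.
Running total after boundary: 95.7714.
Order-1 term: 1/12 · (0.163847 − 0.416177) = -0.0210275.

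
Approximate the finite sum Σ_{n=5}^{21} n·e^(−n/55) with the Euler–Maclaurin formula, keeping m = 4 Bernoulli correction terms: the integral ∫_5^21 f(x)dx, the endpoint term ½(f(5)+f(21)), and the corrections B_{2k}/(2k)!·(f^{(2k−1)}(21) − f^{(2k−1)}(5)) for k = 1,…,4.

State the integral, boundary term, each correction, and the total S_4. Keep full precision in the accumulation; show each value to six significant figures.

S_4 ≈ 169.301

Integral: ∫_5^21 x·e^(−x/55) dx = 159.884.
½[f(5) + f(21)] = ½[4.56550 + 14.3350] = 9.45025.
Running total after boundary: 169.335.
Order-1 term: 1/12 · (0.421983 − 0.830092) = -0.0340091.
Partial sum through k=1: 169.301.
Order-2 term: −1/720 · (0.000590817 − 0.000878113) = 3.99023e-07.
Partial sum through k=2: 169.301.
Order-3 term: 1/30240 · (3.44508e-07 − 4.89857e-07) = -4.80652e-12.
Partial sum through k=3: 169.301.
Order-4 term: −1/1209600 · (1.63208e-10 − 2.27910e-10) = 5.34906e-17.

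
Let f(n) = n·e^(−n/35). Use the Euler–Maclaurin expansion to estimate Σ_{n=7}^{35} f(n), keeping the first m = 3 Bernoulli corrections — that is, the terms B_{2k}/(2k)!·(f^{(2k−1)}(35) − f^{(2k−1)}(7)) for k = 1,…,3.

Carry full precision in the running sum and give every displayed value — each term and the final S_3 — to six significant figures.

S_3 ≈ 311.478

∫_7^35 x·e^(−x/35) dx evaluates to 302.230.
Boundary: ½(f(7) + f(35)) = ½(5.73112 + 12.8758) = 9.30345.
Integral + boundary = 311.533.
k=1: B_{2}/(2)! × [f^{(1)}(35) − f^{(1)}(7)] = 1/12 × (0.00000 − 0.654985) = -0.0545821.
Running total after k=1: 311.478.
k=2: B_{4}/(4)! × [f^{(3)}(35) − f^{(3)}(7)] = −1/720 × (0.000600619 − 0.00187138) = 1.76495e-06.
Running total after k=2: 311.478.
k=3: B_{6}/(6)! × [f^{(5)}(35) − f^{(5)}(7)] = 1/30240 × (9.80603e-07 − 2.61885e-06) = -5.41747e-11.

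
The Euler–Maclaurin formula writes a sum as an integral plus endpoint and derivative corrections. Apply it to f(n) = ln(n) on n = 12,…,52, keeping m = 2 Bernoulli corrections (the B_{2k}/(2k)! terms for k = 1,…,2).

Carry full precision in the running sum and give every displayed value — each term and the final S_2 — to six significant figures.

S_2 ≈ 138.859

The integral term ∫_12^52 ln(x) dx = 135.646.
½[f(12) + f(52)] = ½[2.48491 + 3.95124] = 3.21808.
So far: 138.864.
Order-1 term: 1/12 · (0.0192308 − 0.0833333) = -0.00534188.
Running total after k=1: 138.859.
Order-2 term: −1/720 · (1.42239e-05 − 0.00115741) = 1.58775e-06.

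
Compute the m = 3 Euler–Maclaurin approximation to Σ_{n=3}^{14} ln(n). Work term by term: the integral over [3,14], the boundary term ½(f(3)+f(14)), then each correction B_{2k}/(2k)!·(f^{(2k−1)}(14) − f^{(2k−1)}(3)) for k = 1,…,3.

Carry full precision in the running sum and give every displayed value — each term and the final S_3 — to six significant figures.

∫_3^14 ln(x) dx evaluates to 22.6510.
Endpoint term: (f(3) + f(14))/2 = (1.09861 + 2.63906)/2 = 1.86883.
Integral + boundary = 24.5198.
k=1: B_{2}/(2)! × [f^{(1)}(14) − f^{(1)}(3)] = 1/12 × (0.0714286 − 0.333333) = -0.0218254.
Partial sum through k=1: 24.4980.
k=2: B_{4}/(4)! × [f^{(3)}(14) − f^{(3)}(3)] = −1/720 × (0.000728863 − 0.0740741) = 0.000101868.
Partial sum through k=2: 24.4981.
k=3: B_{6}/(6)! × [f^{(5)}(14) − f^{(5)}(3)] = 1/30240 × (4.46243e-05 − 0.0987654) = -3.26458e-06.

S_3 ≈ 24.4981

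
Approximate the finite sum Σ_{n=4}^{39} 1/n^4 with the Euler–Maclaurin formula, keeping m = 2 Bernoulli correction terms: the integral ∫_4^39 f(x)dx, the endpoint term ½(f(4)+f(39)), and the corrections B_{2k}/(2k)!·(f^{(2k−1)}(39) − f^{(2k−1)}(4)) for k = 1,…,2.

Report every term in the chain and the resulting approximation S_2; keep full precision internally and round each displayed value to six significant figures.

∫_4^39 1/x^4 dx evaluates to 0.00520271.
½[f(4) + f(39)] = ½[0.00390625 + 4.32257e-07] = 0.00195334.
So far: 0.00715606.
k=1: B_{2}/(2)! × [f^{(1)}(39) − f^{(1)}(4)] = 1/12 × (-4.43340e-08 − (-0.00390625)) = 0.000325517.
Partial sum through k=1: 0.00748157.
k=2: B_{4}/(4)! × [f^{(3)}(39) − f^{(3)}(4)] = −1/720 × (-8.74438e-10 − (-0.00732422)) = -1.01725e-05.

S_2 ≈ 0.00747140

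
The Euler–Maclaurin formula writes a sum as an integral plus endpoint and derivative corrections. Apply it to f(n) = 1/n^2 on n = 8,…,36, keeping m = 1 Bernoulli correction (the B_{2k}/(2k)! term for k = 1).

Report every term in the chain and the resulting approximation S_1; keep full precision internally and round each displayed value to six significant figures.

The integral term ∫_8^36 1/x^2 dx = 0.0972222.
½[f(8) + f(36)] = ½[0.0156250 + 0.000771605] = 0.00819830.
Running total after boundary: 0.105421.
Order-1 term: 1/12 · (-4.28669e-05 − (-0.00390625)) = 0.000321949.

S_1 ≈ 0.105742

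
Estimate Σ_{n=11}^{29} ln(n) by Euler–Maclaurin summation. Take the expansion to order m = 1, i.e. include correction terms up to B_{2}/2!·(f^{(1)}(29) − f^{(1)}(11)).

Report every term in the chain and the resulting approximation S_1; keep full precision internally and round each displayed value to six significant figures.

S_1 ≈ 56.1526

∫_11^29 ln(x) dx evaluates to 53.2747.
Boundary: ½(f(11) + f(29)) = ½(2.39790 + 3.36730) = 2.88260.
Running total after boundary: 56.1573.
k=1: B_{2}/(2)! × [f^{(1)}(29) − f^{(1)}(11)] = 1/12 × (0.0344828 − 0.0909091) = -0.00470219.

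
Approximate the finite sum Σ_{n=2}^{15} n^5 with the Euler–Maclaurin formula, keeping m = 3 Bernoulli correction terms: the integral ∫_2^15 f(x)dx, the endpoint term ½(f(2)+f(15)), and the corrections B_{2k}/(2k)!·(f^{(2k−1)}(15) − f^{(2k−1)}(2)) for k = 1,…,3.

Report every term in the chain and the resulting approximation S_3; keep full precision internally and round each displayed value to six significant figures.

Integral: ∫_2^15 x^5 dx = 1.89843e+06.
Boundary: ½(f(2) + f(15)) = ½(32.0000 + 759375) = 379704.
Integral + boundary = 2.27813e+06.
Order-1 term: 1/12 · (253125 − 80.0000) = 21087.1.
After k=1: 2.29922e+06.
Order-2 term: −1/720 · (13500.0 − 240.000) = -18.4167.
After k=2: 2.29920e+06.
Order-3 term: 1/30240 · (120.000 − 120.000) = 0.00000.

S_3 ≈ 2.29920e+06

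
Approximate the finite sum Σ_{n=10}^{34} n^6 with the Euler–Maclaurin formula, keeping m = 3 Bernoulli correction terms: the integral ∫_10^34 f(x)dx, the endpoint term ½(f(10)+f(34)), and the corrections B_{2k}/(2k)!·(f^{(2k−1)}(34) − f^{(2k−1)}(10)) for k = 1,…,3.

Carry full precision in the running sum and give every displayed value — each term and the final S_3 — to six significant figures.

∫_10^34 x^6 dx evaluates to 7.50191e+09.
Boundary: ½(f(10) + f(34)) = ½(1.00000e+06 + 1.54480e+09) = 7.72902e+08.
Integral + boundary = 8.27481e+09.
Order-1 term: 1/12 · (2.72613e+08 − 600000) = 2.26677e+07.
Partial sum through k=1: 8.29748e+09.
Order-2 term: −1/720 · (4.71648e+06 − 120000) = -6384.00.
Partial sum through k=2: 8.29747e+09.
Order-3 term: 1/30240 · (24480.0 − 7200.00) = 0.571429.

S_3 ≈ 8.29747e+09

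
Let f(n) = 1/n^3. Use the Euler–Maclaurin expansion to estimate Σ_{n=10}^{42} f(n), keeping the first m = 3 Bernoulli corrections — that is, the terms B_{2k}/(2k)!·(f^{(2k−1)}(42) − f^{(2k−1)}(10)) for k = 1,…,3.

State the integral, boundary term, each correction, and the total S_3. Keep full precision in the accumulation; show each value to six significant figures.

S_3 ≈ 0.00524814

Integral: ∫_10^42 1/x^3 dx = 0.00471655.
Endpoint term: (f(10) + f(42))/2 = (0.00100000 + 1.34975e-05)/2 = 0.000506749.
So far: 0.00522330.
Correction k=1: B_{2}/2! · (f^{(1)}(42) − f^{(1)}(10)) = 1/12 · (-9.64104e-07 − (-0.000300000)) = 2.49197e-05.
Running total after k=1: 0.00524822.
Correction k=2: B_{4}/4! · (f^{(3)}(42) − f^{(3)}(10)) = −1/720 · (-1.09309e-08 − (-6.00000e-05)) = -8.33182e-08.
Running total after k=2: 0.00524814.
Correction k=3: B_{6}/6! · (f^{(5)}(42) − f^{(5)}(10)) = 1/30240 · (-2.60259e-10 − (-2.52000e-05)) = 8.33325e-10.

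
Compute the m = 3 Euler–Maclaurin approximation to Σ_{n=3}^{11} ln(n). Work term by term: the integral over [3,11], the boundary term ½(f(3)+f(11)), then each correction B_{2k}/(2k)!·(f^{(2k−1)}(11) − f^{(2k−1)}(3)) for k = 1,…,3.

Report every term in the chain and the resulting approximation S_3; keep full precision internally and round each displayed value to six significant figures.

S_3 ≈ 16.8092

The integral term ∫_3^11 ln(x) dx = 15.0810.
½[f(3) + f(11)] = ½[1.09861 + 2.39790] = 1.74825.
So far: 16.8293.
Order-1 term: 1/12 · (0.0909091 − 0.333333) = -0.0202020.
Running total after k=1: 16.8091.
Order-2 term: −1/720 · (0.00150263 − 0.0740741) = 0.000100794.
Running total after k=2: 16.8092.
Order-3 term: 1/30240 · (0.000149021 − 0.0987654) = -3.26112e-06.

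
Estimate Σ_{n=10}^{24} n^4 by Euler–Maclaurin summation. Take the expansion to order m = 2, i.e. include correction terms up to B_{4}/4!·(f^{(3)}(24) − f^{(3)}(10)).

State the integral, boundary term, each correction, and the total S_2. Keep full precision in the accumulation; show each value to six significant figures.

S_2 ≈ 1.74769e+06

The integral term ∫_10^24 x^4 dx = 1.57252e+06.
Endpoint term: (f(10) + f(24))/2 = (10000.0 + 331776)/2 = 170888.
Integral + boundary = 1.74341e+06.
Correction k=1: B_{2}/2! · (f^{(1)}(24) − f^{(1)}(10)) = 1/12 · (55296.0 − 4000.00) = 4274.67.
Running total after k=1: 1.74769e+06.
Correction k=2: B_{4}/4! · (f^{(3)}(24) − f^{(3)}(10)) = −1/720 · (576.000 − 240.000) = -0.466667.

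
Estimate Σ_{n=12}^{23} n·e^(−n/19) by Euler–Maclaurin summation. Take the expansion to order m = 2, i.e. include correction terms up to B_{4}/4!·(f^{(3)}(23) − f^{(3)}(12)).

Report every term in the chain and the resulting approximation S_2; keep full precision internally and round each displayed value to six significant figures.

S_2 ≈ 81.9619

∫_12^23 x·e^(−x/19) dx evaluates to 75.3654.
½[f(12) + f(23)] = ½[6.38102 + 6.85493] = 6.61797.
So far: 81.9834.
k=1: B_{2}/(2)! × [f^{(1)}(23) − f^{(1)}(12)] = 1/12 × (-0.0627453 − 0.195908) = -0.0215545.
Running total after k=1: 81.9619.
k=2: B_{4}/(4)! × [f^{(3)}(23) − f^{(3)}(12)] = −1/720 × (0.00147738 − 0.00348867) = 2.79346e-06.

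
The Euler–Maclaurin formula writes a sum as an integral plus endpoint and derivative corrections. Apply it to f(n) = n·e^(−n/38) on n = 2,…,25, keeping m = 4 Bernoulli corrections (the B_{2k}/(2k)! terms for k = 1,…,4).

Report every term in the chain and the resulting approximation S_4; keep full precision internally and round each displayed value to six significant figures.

The integral term ∫_2^25 x·e^(−x/38) dx = 202.119.
Endpoint term: (f(2) + f(25))/2 = (1.89746 + 12.9485)/2 = 7.42299.
So far: 209.542.
Order-1 term: 1/12 · (0.177190 − 0.898796) = -0.0601338.
Running total after k=1: 209.482.
Order-2 term: −1/720 · (0.000840077 − 0.00193646) = 1.52276e-06.
Running total after k=2: 209.482.
Order-3 term: 1/30240 · (1.07856e-06 − 2.25104e-06) = -3.87722e-11.
Running total after k=3: 209.482.
Order-4 term: −1/1209600 · (1.09097e-09 − 2.18908e-09) = 9.07829e-16.

S_4 ≈ 209.482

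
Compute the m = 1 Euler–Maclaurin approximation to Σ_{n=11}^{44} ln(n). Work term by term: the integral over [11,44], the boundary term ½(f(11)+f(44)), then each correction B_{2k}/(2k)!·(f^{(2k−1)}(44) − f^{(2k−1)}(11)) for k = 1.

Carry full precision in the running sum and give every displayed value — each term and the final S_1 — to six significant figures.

The integral term ∫_11^44 ln(x) dx = 107.127.
Boundary: ½(f(11) + f(44)) = ½(2.39790 + 3.78419) = 3.09104.
Running total after boundary: 110.219.
Correction k=1: B_{2}/2! · (f^{(1)}(44) − f^{(1)}(11)) = 1/12 · (0.0227273 − 0.0909091) = -0.00568182.

S_1 ≈ 110.213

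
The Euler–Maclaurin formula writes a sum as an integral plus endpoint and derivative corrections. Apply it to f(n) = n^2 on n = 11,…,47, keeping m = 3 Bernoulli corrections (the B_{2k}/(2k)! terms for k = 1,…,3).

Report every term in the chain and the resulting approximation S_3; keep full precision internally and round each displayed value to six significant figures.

S_3 ≈ 35335.0

∫_11^47 x^2 dx evaluates to 34164.0.
Boundary: ½(f(11) + f(47)) = ½(121.000 + 2209.00) = 1165.00.
Integral + boundary = 35329.0.
Order-1 term: 1/12 · (94.0000 − 22.0000) = 6.00000.
Partial sum through k=1: 35335.0.
Order-2 term: −1/720 · (0.00000 − 0.00000) = 0.00000.
Partial sum through k=2: 35335.0.
Order-3 term: 1/30240 · (0.00000 − 0.00000) = 0.00000.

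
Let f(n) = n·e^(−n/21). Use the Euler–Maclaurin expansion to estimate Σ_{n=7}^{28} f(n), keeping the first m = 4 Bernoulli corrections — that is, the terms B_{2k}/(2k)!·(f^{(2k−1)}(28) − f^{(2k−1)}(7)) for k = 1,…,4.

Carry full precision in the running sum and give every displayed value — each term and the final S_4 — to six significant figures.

S_4 ≈ 156.230

Integral: ∫_7^28 x·e^(−x/21) dx = 150.079.
Boundary: ½(f(7) + f(28)) = ½(5.01572 + 7.38072) = 6.19822.
Integral + boundary = 156.277.
k=1: B_{2}/(2)! × [f^{(1)}(28) − f^{(1)}(7)] = 1/12 × (-0.0878657 − 0.477688) = -0.0471294.
After k=1: 156.230.
k=2: B_{4}/(4)! × [f^{(3)}(28) − f^{(3)}(7)] = −1/720 × (0.000996210 − 0.00433277) = 4.63411e-06.
After k=2: 156.230.
k=3: B_{6}/(6)! × [f^{(5)}(28) − f^{(5)}(7)] = 1/30240 × (4.96975e-06 − 1.71935e-05) = -4.04225e-10.
After k=3: 156.230.
k=4: B_{8}/(8)! × [f^{(7)}(28) − f^{(7)}(7)] = −1/1209600 × (1.74162e-08 − 5.56965e-08) = 3.16471e-14.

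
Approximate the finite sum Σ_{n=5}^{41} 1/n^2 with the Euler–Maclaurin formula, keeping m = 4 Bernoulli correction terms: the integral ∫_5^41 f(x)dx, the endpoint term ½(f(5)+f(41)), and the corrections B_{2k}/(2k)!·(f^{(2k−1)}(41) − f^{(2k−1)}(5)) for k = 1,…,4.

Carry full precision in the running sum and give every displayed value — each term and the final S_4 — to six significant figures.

S_4 ≈ 0.197228

∫_5^41 1/x^2 dx evaluates to 0.175610.
½[f(5) + f(41)] = ½[0.0400000 + 0.000594884] = 0.0202974.
So far: 0.195907.
Correction k=1: B_{2}/2! · (f^{(1)}(41) − f^{(1)}(5)) = 1/12 · (-2.90187e-05 − (-0.0160000)) = 0.00133092.
Partial sum through k=1: 0.197238.
Correction k=2: B_{4}/4! · (f^{(3)}(41) − f^{(3)}(5)) = −1/720 · (-2.07153e-07 − (-0.00768000)) = -1.06664e-05.
Partial sum through k=2: 0.197227.
Correction k=3: B_{6}/6! · (f^{(5)}(41) − f^{(5)}(5)) = 1/30240 · (-3.69697e-09 − (-0.00921600)) = 3.04762e-07.
Partial sum through k=3: 0.197228.
Correction k=4: B_{8}/8! · (f^{(7)}(41) − f^{(7)}(5)) = −1/1209600 · (-1.23159e-10 − (-0.0206438)) = -1.70667e-08.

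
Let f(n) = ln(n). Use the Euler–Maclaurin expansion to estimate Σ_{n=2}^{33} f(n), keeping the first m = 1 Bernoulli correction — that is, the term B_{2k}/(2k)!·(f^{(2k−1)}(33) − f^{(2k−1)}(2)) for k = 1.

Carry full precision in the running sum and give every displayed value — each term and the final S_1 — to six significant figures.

S_1 ≈ 85.0541

Integral: ∫_2^33 ln(x) dx = 82.9985.
Endpoint term: (f(2) + f(33))/2 = (0.693147 + 3.49651)/2 = 2.09483.
Running total after boundary: 85.0933.
Correction k=1: B_{2}/2! · (f^{(1)}(33) − f^{(1)}(2)) = 1/12 · (0.0303030 − 0.500000) = -0.0391414.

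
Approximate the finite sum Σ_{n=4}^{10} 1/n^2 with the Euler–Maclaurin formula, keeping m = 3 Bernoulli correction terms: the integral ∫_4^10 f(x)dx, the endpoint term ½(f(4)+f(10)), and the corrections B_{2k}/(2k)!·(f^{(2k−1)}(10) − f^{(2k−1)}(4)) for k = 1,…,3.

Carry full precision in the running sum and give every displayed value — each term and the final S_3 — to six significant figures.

S_3 ≈ 0.188657

Integral: ∫_4^10 1/x^2 dx = 0.150000.
½[f(4) + f(10)] = ½[0.0625000 + 0.0100000] = 0.0362500.
So far: 0.186250.
Correction k=1: B_{2}/2! · (f^{(1)}(10) − f^{(1)}(4)) = 1/12 · (-0.00200000 − (-0.0312500)) = 0.00243750.
Partial sum through k=1: 0.188688.
Correction k=2: B_{4}/4! · (f^{(3)}(10) − f^{(3)}(4)) = −1/720 · (-0.000240000 − (-0.0234375)) = -3.22188e-05.
Partial sum through k=2: 0.188655.
Correction k=3: B_{6}/6! · (f^{(5)}(10) − f^{(5)}(4)) = 1/30240 · (-7.20000e-05 − (-0.0439453)) = 1.45084e-06.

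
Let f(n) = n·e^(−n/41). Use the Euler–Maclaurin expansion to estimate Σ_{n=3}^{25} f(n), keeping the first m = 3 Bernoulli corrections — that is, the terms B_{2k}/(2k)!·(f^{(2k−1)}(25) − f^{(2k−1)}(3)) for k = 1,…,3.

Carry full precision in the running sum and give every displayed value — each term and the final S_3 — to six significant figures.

S_3 ≈ 214.181

∫_3^25 x·e^(−x/41) dx evaluates to 206.047.
Endpoint term: (f(3) + f(25))/2 = (2.78833 + 13.5871)/2 = 8.18771.
Integral + boundary = 214.235.
k=1: B_{2}/(2)! × [f^{(1)}(25) − f^{(1)}(3)] = 1/12 × (0.212091 − 0.861434) = -0.0541119.
Running total after k=1: 214.181.
k=2: B_{4}/(4)! × [f^{(3)}(25) − f^{(3)}(3)] = −1/720 × (0.000772789 − 0.00161827) = 1.17428e-06.
Running total after k=2: 214.181.
k=3: B_{6}/(6)! × [f^{(5)}(25) − f^{(5)}(3)] = 1/30240 × (8.44383e-07 − 1.62052e-06) = -2.56659e-11.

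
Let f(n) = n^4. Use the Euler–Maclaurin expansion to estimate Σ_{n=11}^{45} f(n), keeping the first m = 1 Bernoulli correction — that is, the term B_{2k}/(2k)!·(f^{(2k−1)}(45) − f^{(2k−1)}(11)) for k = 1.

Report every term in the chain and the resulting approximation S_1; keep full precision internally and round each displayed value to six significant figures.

S_1 ≈ 3.89610e+07

∫_11^45 x^4 dx evaluates to 3.68734e+07.
Endpoint term: (f(11) + f(45))/2 = (14641.0 + 4.10062e+06)/2 = 2.05763e+06.
Running total after boundary: 3.89310e+07.
Correction k=1: B_{2}/2! · (f^{(1)}(45) − f^{(1)}(11)) = 1/12 · (364500 − 5324.00) = 29931.3.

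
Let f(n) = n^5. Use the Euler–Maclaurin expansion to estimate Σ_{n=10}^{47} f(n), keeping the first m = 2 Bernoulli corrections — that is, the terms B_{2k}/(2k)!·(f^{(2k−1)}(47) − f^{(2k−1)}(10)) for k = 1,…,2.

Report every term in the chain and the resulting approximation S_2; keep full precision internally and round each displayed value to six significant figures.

S_2 ≈ 1.91312e+09

Integral: ∫_10^47 x^5 dx = 1.79637e+09.
Endpoint term: (f(10) + f(47))/2 = (100000 + 2.29345e+08)/2 = 1.14723e+08.
Running total after boundary: 1.91109e+09.
Order-1 term: 1/12 · (2.43984e+07 − 50000.0) = 2.02903e+06.
Partial sum through k=1: 1.91312e+09.
Order-2 term: −1/720 · (132540 − 6000.00) = -175.750.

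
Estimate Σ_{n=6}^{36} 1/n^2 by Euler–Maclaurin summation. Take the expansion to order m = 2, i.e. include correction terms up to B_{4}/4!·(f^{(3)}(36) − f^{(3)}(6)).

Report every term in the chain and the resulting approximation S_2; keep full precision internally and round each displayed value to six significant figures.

The integral term ∫_6^36 1/x^2 dx = 0.138889.
½[f(6) + f(36)] = ½[0.0277778 + 0.000771605] = 0.0142747.
Integral + boundary = 0.153164.
Order-1 term: 1/12 · (-4.28669e-05 − (-0.00925926)) = 0.000768033.
After k=1: 0.153932.
Order-2 term: −1/720 · (-3.96916e-07 − (-0.00308642)) = -4.28614e-06.

S_2 ≈ 0.153927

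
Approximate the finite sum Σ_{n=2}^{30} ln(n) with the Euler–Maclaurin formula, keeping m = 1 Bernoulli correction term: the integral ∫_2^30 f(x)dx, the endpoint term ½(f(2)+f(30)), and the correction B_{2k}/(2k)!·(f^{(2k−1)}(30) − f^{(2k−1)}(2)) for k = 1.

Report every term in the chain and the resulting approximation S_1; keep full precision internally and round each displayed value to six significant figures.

S_1 ≈ 74.6579

The integral term ∫_2^30 ln(x) dx = 72.6496.
Endpoint term: (f(2) + f(30))/2 = (0.693147 + 3.40120)/2 = 2.04717.
So far: 74.6968.
Order-1 term: 1/12 · (0.0333333 − 0.500000) = -0.0388889.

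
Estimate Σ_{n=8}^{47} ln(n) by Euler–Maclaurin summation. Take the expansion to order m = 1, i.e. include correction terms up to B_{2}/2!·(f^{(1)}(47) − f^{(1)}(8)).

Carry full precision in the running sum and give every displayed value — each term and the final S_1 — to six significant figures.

∫_8^47 ln(x) dx evaluates to 125.321.
½[f(8) + f(47)] = ½[2.07944 + 3.85015] = 2.96479.
So far: 128.286.
Order-1 term: 1/12 · (0.0212766 − 0.125000) = -0.00864362.

S_1 ≈ 128.278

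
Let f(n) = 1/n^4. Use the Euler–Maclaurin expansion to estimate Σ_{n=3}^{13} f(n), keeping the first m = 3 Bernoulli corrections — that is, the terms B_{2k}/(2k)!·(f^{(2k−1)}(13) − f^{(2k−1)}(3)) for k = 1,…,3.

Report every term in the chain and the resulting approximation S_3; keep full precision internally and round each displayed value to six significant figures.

S_3 ≈ 0.0196902

Integral: ∫_3^13 1/x^4 dx = 0.0121940.
Boundary: ½(f(3) + f(13)) = ½(0.0123457 + 3.50128e-05) = 0.00619035.
Integral + boundary = 0.0183843.
Order-1 term: 1/12 · (-1.07732e-05 − (-0.0164609)) = 0.00137084.
Running total after k=1: 0.0197551.
Order-2 term: −1/720 · (-1.91240e-06 − (-0.0548697)) = -7.62052e-05.
Running total after k=2: 0.0196789.
Order-3 term: 1/30240 · (-6.33693e-07 − (-0.341411)) = 1.12900e-05.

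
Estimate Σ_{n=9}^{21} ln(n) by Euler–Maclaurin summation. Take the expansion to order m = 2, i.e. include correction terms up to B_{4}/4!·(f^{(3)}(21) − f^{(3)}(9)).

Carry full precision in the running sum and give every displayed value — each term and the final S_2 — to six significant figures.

S_2 ≈ 34.7755

Integral: ∫_9^21 ln(x) dx = 32.1599.
Boundary: ½(f(9) + f(21)) = ½(2.19722 + 3.04452) = 2.62087.
Integral + boundary = 34.7808.
Order-1 term: 1/12 · (0.0476190 − 0.111111) = -0.00529101.
After k=1: 34.7755.
Order-2 term: −1/720 · (0.000215959 − 0.00274348) = 3.51045e-06.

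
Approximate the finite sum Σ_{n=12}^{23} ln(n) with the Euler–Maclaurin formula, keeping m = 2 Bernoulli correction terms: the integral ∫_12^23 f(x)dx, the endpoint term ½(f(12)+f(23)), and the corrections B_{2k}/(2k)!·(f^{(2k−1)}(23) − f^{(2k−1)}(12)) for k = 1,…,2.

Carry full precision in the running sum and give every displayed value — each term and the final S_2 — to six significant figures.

Integral: ∫_12^23 ln(x) dx = 31.2975.
½[f(12) + f(23)] = ½[2.48491 + 3.13549] = 2.81020.
So far: 34.1077.
Correction k=1: B_{2}/2! · (f^{(1)}(23) − f^{(1)}(12)) = 1/12 · (0.0434783 − 0.0833333) = -0.00332126.
After k=1: 34.1044.
Correction k=2: B_{4}/4! · (f^{(3)}(23) − f^{(3)}(12)) = −1/720 · (0.000164379 − 0.00115741) = 1.37921e-06.

S_2 ≈ 34.1044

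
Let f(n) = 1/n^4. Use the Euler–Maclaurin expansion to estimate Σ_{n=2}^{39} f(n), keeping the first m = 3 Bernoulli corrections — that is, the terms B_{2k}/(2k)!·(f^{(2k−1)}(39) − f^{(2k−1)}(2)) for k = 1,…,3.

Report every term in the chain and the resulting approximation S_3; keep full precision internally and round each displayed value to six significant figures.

The integral term ∫_2^39 1/x^4 dx = 0.0416610.
Boundary: ½(f(2) + f(39)) = ½(0.0625000 + 4.32257e-07) = 0.0312502.
Integral + boundary = 0.0729113.
k=1: B_{2}/(2)! × [f^{(1)}(39) − f^{(1)}(2)] = 1/12 × (-4.43340e-08 − (-0.125000)) = 0.0104167.
After k=1: 0.0833279.
k=2: B_{4}/(4)! × [f^{(3)}(39) − f^{(3)}(2)] = −1/720 × (-8.74438e-10 − (-0.937500)) = -0.00130208.
After k=2: 0.0820258.
k=3: B_{6}/(6)! × [f^{(5)}(39) − f^{(5)}(2)] = 1/30240 × (-3.21950e-11 − (-13.1250)) = 0.000434028.

S_3 ≈ 0.0824599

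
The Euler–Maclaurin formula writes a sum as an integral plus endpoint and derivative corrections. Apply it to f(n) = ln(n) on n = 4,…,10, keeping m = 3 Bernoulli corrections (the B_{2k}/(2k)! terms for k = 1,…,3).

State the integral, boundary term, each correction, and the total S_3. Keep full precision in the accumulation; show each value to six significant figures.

S_3 ≈ 13.3127

Integral: ∫_4^10 ln(x) dx = 11.4807.
Boundary: ½(f(4) + f(10)) = ½(1.38629 + 2.30259) = 1.84444.
Running total after boundary: 13.3251.
Order-1 term: 1/12 · (0.100000 − 0.250000) = -0.0125000.
After k=1: 13.3126.
Order-2 term: −1/720 · (0.00200000 − 0.0312500) = 4.06250e-05.
After k=2: 13.3127.
Order-3 term: 1/30240 · (0.000240000 − 0.0234375) = -7.67113e-07.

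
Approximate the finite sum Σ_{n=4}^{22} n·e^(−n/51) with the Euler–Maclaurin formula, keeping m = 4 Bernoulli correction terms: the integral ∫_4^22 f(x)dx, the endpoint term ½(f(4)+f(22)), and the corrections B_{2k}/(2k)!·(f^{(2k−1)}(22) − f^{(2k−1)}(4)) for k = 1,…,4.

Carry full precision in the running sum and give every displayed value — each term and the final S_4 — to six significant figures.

S_4 ≈ 183.837

The integral term ∫_4^22 x·e^(−x/51) dx = 174.883.
Endpoint term: (f(4) + f(22))/2 = (3.69826 + 14.2916)/2 = 8.99492.
Running total after boundary: 183.878.
Correction k=1: B_{2}/2! · (f^{(1)}(22) − f^{(1)}(4)) = 1/12 · (0.369390 − 0.852051) = -0.0402217.
After k=1: 183.837.
Correction k=2: B_{4}/4! · (f^{(3)}(22) − f^{(3)}(4)) = −1/720 · (0.000641532 − 0.00103852) = 5.51368e-07.
After k=2: 183.837.
Correction k=3: B_{6}/6! · (f^{(5)}(22) − f^{(5)}(4)) = 1/30240 · (4.38695e-07 − 6.72606e-07) = -7.73515e-12.
After k=3: 183.837.
Correction k=4: B_{8}/8! · (f^{(7)}(22) − f^{(7)}(4)) = −1/1209600 · (2.42500e-10 − 3.63681e-10) = 1.00183e-16.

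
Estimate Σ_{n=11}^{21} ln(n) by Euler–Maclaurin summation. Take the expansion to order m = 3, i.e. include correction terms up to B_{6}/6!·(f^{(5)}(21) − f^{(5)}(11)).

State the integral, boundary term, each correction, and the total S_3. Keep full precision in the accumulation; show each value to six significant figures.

∫_11^21 ln(x) dx evaluates to 27.5581.
Boundary: ½(f(11) + f(21)) = ½(2.39790 + 3.04452) = 2.72121.
So far: 30.2793.
k=1: B_{2}/(2)! × [f^{(1)}(21) − f^{(1)}(11)] = 1/12 × (0.0476190 − 0.0909091) = -0.00360750.
After k=1: 30.2757.
k=2: B_{4}/(4)! × [f^{(3)}(21) − f^{(3)}(11)] = −1/720 × (0.000215959 − 0.00150263) = 1.78704e-06.
After k=2: 30.2757.
k=3: B_{6}/(6)! × [f^{(5)}(21) − f^{(5)}(11)] = 1/30240 × (5.87645e-06 − 0.000149021) = -4.73362e-09.

S_3 ≈ 30.2757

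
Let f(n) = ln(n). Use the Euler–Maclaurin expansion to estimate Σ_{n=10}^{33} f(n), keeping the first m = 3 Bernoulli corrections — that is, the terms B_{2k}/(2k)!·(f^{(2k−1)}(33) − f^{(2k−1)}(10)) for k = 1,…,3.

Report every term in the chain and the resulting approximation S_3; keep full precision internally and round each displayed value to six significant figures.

S_3 ≈ 72.2526

Integral: ∫_10^33 ln(x) dx = 69.3589.
½[f(10) + f(33)] = ½[2.30259 + 3.49651] = 2.89955.
Integral + boundary = 72.2584.
Order-1 term: 1/12 · (0.0303030 − 0.100000) = -0.00580808.
After k=1: 72.2526.
Order-2 term: −1/720 · (5.56529e-05 − 0.00200000) = 2.70048e-06.
After k=2: 72.2526.
Order-3 term: 1/30240 · (6.13256e-07 − 0.000240000) = -7.91623e-09.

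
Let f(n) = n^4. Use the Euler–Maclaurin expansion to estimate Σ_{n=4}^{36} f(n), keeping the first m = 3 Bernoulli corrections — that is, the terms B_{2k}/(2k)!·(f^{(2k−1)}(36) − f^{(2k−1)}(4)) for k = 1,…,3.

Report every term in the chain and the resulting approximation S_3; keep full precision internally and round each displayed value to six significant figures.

The integral term ∫_4^36 x^4 dx = 1.20930e+07.
Boundary: ½(f(4) + f(36)) = ½(256.000 + 1.67962e+06) = 839936.
So far: 1.29330e+07.
Correction k=1: B_{2}/2! · (f^{(1)}(36) − f^{(1)}(4)) = 1/12 · (186624 − 256.000) = 15530.7.
After k=1: 1.29485e+07.
Correction k=2: B_{4}/4! · (f^{(3)}(36) − f^{(3)}(4)) = −1/720 · (864.000 − 96.0000) = -1.06667.
After k=2: 1.29485e+07.
Correction k=3: B_{6}/6! · (f^{(5)}(36) − f^{(5)}(4)) = 1/30240 · (0.00000 − 0.00000) = 0.00000.

S_3 ≈ 1.29485e+07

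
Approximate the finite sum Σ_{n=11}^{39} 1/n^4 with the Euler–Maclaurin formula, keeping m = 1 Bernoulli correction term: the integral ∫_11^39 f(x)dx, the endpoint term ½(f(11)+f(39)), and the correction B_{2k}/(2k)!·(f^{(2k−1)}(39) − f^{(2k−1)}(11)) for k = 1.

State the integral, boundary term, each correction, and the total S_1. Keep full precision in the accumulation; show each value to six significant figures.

∫_11^39 1/x^4 dx evaluates to 0.000244819.
½[f(11) + f(39)] = ½[6.83013e-05 + 4.32257e-07] = 3.43668e-05.
Running total after boundary: 0.000279186.
Correction k=1: B_{2}/2! · (f^{(1)}(39) − f^{(1)}(11)) = 1/12 · (-4.43340e-08 − (-2.48369e-05)) = 2.06604e-06.

S_1 ≈ 0.000281252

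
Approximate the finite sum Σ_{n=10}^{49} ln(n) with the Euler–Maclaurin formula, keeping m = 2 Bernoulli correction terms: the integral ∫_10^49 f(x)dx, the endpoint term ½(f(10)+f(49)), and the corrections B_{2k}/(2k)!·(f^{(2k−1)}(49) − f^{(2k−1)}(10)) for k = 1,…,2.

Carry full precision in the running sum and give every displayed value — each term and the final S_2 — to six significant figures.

S_2 ≈ 131.764

Integral: ∫_10^49 ln(x) dx = 128.673.
Endpoint term: (f(10) + f(49))/2 = (2.30259 + 3.89182)/2 = 3.09720.
So far: 131.771.
Correction k=1: B_{2}/2! · (f^{(1)}(49) − f^{(1)}(10)) = 1/12 · (0.0204082 − 0.100000) = -0.00663265.
Partial sum through k=1: 131.764.
Correction k=2: B_{4}/4! · (f^{(3)}(49) − f^{(3)}(10)) = −1/720 · (1.69997e-05 − 0.00200000) = 2.75417e-06.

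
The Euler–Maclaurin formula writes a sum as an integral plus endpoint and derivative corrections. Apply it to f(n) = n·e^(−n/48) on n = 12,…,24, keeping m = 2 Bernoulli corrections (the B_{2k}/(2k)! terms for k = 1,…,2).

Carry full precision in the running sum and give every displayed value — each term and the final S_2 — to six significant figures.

S_2 ≈ 158.704

Integral: ∫_12^24 x·e^(−x/48) dx = 146.776.
Endpoint term: (f(12) + f(24))/2 = (9.34561 + 14.5567)/2 = 11.9512.
So far: 158.727.
Order-1 term: 1/12 · (0.303265 − 0.584101) = -0.0234029.
After k=1: 158.704.
Order-2 term: −1/720 · (0.000658128 − 0.000929558) = 3.76987e-07.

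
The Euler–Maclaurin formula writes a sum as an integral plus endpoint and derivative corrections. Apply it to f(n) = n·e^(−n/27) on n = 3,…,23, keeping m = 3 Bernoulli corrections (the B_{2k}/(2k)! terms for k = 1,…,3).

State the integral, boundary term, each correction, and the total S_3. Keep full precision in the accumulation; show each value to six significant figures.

S_3 ≈ 155.065

∫_3^23 x·e^(−x/27) dx evaluates to 148.877.
½[f(3) + f(23)] = ½[2.68452 + 9.81236] = 6.24844.
Running total after boundary: 155.126.
k=1: B_{2}/(2)! × [f^{(1)}(23) − f^{(1)}(3)] = 1/12 × (0.0632036 − 0.795413) = -0.0610174.
After k=1: 155.065.
k=2: B_{4}/(4)! × [f^{(3)}(23) − f^{(3)}(3)] = −1/720 × (0.00125714 − 0.00354608) = 3.17909e-06.
After k=2: 155.065.
k=3: B_{6}/(6)! × [f^{(5)}(23) − f^{(5)}(3)] = 1/30240 × (3.33000e-06 − 8.23190e-06) = -1.62100e-10.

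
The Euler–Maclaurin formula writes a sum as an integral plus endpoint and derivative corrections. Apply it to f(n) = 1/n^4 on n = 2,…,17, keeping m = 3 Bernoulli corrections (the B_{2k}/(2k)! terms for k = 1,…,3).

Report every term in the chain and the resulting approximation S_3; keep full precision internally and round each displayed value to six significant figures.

S_3 ≈ 0.0824032

∫_2^17 1/x^4 dx evaluates to 0.0415988.
Boundary: ½(f(2) + f(17)) = ½(0.0625000 + 1.19730e-05) = 0.0312560.
So far: 0.0728548.
k=1: B_{2}/(2)! × [f^{(1)}(17) − f^{(1)}(2)] = 1/12 × (-2.81719e-06 − (-0.125000)) = 0.0104164.
Partial sum through k=1: 0.0832712.
k=2: B_{4}/(4)! × [f^{(3)}(17) − f^{(3)}(2)] = −1/720 × (-2.92441e-07 − (-0.937500)) = -0.00130208.
Partial sum through k=2: 0.0819692.
k=3: B_{6}/(6)! × [f^{(5)}(17) − f^{(5)}(2)] = 1/30240 × (-5.66668e-08 − (-13.1250)) = 0.000434028.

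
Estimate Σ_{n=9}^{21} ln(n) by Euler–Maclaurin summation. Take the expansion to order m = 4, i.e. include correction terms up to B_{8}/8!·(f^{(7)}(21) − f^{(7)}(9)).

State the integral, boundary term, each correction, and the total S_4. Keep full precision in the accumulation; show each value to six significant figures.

S_4 ≈ 34.7755

The integral term ∫_9^21 ln(x) dx = 32.1599.
Endpoint term: (f(9) + f(21))/2 = (2.19722 + 3.04452)/2 = 2.62087.
Running total after boundary: 34.7808.
Order-1 term: 1/12 · (0.0476190 − 0.111111) = -0.00529101.
Partial sum through k=1: 34.7755.
Order-2 term: −1/720 · (0.000215959 − 0.00274348) = 3.51045e-06.
Partial sum through k=2: 34.7755.
Order-3 term: 1/30240 · (5.87645e-06 − 0.000406442) = -1.32462e-08.
Partial sum through k=3: 34.7755.
Order-4 term: −1/1209600 · (3.99758e-07 − 0.000150534) = 1.24119e-10.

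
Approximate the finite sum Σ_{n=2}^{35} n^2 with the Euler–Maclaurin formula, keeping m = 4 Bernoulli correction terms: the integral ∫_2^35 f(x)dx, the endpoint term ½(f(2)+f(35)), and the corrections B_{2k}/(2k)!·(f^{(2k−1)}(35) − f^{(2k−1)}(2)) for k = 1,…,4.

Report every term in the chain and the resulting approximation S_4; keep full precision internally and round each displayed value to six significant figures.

Integral: ∫_2^35 x^2 dx = 14289.0.
½[f(2) + f(35)] = ½[4.00000 + 1225.00] = 614.500.
So far: 14903.5.
Order-1 term: 1/12 · (70.0000 − 4.00000) = 5.50000.
Partial sum through k=1: 14909.0.
Order-2 term: −1/720 · (0.00000 − 0.00000) = 0.00000.
Partial sum through k=2: 14909.0.
Order-3 term: 1/30240 · (0.00000 − 0.00000) = 0.00000.
Partial sum through k=3: 14909.0.
Order-4 term: −1/1209600 · (0.00000 − 0.00000) = 0.00000.

S_4 ≈ 14909.0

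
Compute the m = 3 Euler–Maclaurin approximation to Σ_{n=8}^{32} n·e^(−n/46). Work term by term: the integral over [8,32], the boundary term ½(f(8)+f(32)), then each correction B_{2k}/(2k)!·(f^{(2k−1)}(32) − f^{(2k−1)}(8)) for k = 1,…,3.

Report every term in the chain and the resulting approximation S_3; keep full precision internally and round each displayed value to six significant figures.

Integral: ∫_8^32 x·e^(−x/46) dx = 297.967.
Endpoint term: (f(8) + f(32))/2 = (6.72296 + 15.9600)/2 = 11.3415.
Integral + boundary = 309.309.
k=1: B_{2}/(2)! × [f^{(1)}(32) − f^{(1)}(8)] = 1/12 × (0.151793 − 0.694219) = -0.0452021.
Partial sum through k=1: 309.264.
k=2: B_{4}/(4)! × [f^{(3)}(32) − f^{(3)}(8)] = −1/720 × (0.000543143 − 0.00112238) = 8.04497e-07.
Partial sum through k=2: 309.264.
k=3: B_{6}/(6)! × [f^{(5)}(32) − f^{(5)}(8)] = 1/30240 × (4.79466e-07 − 9.05804e-07) = -1.40985e-11.

S_3 ≈ 309.264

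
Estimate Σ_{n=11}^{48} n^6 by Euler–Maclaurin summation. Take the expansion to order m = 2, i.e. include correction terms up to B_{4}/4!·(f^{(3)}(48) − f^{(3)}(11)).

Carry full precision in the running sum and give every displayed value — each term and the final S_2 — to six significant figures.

Integral: ∫_11^48 x^6 dx = 8.38641e+10.
½[f(11) + f(48)] = ½[1.77156e+06 + 1.22306e+10] = 6.11618e+09.
Integral + boundary = 8.99803e+10.
Correction k=1: B_{2}/2! · (f^{(1)}(48) − f^{(1)}(11)) = 1/12 · (1.52882e+09 − 966306) = 1.27321e+08.
Partial sum through k=1: 9.01076e+10.
Correction k=2: B_{4}/4! · (f^{(3)}(48) − f^{(3)}(11)) = −1/720 · (1.32710e+07 − 159720) = -18210.2.

S_2 ≈ 9.01076e+10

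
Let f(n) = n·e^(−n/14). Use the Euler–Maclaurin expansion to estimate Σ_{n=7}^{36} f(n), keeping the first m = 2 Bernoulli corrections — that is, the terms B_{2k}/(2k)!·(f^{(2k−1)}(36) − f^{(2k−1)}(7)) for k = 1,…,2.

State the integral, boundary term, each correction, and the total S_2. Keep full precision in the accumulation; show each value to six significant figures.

S_2 ≈ 128.285

∫_7^36 x·e^(−x/14) dx evaluates to 124.822.
½[f(7) + f(36)] = ½[4.24571 + 2.75135] = 3.49853.
Running total after boundary: 128.320.
k=1: B_{2}/(2)! × [f^{(1)}(36) − f^{(1)}(7)] = 1/12 × (-0.120098 − 0.303265) = -0.0352803.
Running total after k=1: 128.285.
k=2: B_{4}/(4)! × [f^{(3)}(36) − f^{(3)}(7)] = −1/720 × (0.000167113 − 0.00773636) = 1.05128e-05.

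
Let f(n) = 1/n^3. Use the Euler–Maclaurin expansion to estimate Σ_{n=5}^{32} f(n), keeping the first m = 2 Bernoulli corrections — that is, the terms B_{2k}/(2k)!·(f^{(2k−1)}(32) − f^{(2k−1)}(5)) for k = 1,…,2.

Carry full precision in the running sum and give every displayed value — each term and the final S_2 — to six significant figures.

∫_5^32 1/x^3 dx evaluates to 0.0195117.
½[f(5) + f(32)] = ½[0.00800000 + 3.05176e-05] = 0.00401526.
Integral + boundary = 0.0235270.
k=1: B_{2}/(2)! × [f^{(1)}(32) − f^{(1)}(5)] = 1/12 × (-2.86102e-06 − (-0.00480000)) = 0.000399762.
Running total after k=1: 0.0239267.
k=2: B_{4}/(4)! × [f^{(3)}(32) − f^{(3)}(5)] = −1/720 × (-5.58794e-08 − (-0.00384000)) = -5.33326e-06.

S_2 ≈ 0.0239214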